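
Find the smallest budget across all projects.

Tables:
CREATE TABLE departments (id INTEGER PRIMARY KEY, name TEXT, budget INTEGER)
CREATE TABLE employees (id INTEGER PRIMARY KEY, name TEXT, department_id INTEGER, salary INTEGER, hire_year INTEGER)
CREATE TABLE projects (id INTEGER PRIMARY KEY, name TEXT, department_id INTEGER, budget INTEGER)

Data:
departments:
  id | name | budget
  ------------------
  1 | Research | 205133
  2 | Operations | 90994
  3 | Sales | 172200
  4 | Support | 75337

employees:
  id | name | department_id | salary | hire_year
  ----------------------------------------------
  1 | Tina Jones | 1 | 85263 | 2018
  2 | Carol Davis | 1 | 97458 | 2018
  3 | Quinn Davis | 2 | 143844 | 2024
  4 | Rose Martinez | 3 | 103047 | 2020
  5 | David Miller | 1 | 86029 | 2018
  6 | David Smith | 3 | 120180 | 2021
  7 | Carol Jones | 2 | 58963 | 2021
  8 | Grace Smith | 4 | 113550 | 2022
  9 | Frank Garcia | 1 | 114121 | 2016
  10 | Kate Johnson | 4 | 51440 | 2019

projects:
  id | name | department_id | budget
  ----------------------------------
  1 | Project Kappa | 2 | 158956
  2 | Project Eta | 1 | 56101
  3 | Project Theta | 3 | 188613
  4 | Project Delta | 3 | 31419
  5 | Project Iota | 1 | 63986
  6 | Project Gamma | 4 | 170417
SELECT MIN(budget) FROM projects

Execution result:
31419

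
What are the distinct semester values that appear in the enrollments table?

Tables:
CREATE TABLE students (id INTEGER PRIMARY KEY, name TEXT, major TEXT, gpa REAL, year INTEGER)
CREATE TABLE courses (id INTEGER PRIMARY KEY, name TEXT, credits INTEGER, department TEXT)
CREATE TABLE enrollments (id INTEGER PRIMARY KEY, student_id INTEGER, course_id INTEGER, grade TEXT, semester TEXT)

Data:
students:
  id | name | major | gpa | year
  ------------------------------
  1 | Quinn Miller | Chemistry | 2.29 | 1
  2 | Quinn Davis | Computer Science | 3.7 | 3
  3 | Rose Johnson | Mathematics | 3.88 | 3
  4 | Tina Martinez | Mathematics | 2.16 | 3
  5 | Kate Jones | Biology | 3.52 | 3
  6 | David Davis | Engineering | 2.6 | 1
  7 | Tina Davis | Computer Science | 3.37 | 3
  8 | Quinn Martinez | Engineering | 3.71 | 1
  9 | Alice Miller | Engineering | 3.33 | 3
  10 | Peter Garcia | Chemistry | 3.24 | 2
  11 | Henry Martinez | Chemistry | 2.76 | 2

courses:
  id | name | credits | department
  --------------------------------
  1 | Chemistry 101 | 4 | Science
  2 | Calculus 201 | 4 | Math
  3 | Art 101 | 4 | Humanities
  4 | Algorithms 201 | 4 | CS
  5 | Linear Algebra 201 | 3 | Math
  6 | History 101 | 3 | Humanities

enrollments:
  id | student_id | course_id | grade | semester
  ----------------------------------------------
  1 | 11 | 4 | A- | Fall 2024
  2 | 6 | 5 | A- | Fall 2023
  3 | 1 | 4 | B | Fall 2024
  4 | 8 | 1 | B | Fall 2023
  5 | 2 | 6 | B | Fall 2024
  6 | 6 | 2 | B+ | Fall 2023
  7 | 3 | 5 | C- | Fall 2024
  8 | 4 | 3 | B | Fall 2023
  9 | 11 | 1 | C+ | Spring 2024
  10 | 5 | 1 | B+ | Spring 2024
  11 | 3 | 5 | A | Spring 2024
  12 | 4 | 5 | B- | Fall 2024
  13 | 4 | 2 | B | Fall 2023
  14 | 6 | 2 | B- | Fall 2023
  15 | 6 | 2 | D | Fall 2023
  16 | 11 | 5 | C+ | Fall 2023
SELECT DISTINCT semester FROM enrollments

Execution result:
semester
Fall 2024
Fall 2023
Spring 2024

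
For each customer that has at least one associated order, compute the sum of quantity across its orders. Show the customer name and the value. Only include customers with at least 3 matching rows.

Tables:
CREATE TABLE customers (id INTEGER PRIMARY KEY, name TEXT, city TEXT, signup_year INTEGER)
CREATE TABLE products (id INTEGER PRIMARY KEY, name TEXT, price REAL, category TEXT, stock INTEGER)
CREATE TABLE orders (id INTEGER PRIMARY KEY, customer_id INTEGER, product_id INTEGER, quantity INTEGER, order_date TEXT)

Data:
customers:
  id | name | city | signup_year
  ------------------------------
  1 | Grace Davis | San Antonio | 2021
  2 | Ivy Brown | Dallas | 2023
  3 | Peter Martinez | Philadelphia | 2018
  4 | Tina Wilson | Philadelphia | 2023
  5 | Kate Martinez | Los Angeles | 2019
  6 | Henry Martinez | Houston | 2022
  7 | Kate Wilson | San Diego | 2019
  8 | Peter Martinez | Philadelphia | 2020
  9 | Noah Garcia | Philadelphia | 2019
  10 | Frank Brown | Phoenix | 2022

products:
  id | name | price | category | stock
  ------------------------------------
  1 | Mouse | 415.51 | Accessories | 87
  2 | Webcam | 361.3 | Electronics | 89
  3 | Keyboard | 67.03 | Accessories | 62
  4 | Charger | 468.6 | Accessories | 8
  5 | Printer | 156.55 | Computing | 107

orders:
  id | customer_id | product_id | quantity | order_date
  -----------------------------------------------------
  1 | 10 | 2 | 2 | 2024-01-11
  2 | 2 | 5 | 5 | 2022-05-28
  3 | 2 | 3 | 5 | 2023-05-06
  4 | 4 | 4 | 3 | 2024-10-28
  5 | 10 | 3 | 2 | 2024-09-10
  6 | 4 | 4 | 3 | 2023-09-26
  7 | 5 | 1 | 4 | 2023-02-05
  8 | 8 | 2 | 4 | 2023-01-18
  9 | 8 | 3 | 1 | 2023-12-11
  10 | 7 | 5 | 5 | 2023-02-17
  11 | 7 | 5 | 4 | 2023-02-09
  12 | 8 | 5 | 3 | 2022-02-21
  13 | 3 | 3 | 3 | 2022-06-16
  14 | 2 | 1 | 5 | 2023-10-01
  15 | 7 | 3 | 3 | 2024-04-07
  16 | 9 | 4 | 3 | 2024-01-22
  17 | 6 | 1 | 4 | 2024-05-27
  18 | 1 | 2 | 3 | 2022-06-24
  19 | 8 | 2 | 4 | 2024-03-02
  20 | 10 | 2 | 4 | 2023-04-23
SELECT p.name, SUM(c.quantity) AS sum_quantity FROM orders c JOIN customers p ON c.customer_id = p.id GROUP BY p.id, p.name HAVING COUNT(*) >= 3

Execution result:
name | sum_quantity
Ivy Brown | 15
Kate Wilson | 12
Peter Martinez | 12
Frank Brown | 8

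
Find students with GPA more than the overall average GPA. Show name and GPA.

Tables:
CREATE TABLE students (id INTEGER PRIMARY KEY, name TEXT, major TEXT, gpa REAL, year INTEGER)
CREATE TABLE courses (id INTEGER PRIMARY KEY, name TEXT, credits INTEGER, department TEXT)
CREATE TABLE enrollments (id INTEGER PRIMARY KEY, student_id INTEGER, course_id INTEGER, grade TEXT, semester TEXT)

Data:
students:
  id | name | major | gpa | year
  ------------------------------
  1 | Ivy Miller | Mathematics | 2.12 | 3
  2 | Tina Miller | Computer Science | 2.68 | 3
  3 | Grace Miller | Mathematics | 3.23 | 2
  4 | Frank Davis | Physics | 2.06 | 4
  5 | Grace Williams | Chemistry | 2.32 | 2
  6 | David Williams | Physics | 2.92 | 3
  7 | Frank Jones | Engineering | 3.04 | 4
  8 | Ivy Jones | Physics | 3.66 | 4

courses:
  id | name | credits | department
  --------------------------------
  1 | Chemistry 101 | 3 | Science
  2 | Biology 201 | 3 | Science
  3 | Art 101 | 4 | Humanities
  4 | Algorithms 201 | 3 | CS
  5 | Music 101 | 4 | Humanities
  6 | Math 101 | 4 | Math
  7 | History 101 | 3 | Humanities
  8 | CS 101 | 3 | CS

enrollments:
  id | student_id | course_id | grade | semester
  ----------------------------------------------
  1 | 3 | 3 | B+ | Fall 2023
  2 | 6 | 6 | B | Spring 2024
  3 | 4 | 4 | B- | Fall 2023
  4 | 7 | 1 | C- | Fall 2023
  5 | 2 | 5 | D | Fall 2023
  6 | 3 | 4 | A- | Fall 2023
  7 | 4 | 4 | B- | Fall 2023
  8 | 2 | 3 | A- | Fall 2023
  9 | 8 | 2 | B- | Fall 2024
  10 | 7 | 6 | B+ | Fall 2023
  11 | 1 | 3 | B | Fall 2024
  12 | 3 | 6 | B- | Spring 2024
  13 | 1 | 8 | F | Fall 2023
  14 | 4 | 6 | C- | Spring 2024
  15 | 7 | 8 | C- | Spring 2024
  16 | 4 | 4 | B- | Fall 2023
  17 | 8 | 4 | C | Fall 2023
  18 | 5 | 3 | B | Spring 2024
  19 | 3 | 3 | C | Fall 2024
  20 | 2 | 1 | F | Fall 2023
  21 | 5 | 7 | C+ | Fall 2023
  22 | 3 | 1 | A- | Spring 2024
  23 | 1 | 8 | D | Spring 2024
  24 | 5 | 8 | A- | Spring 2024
SELECT name, gpa FROM students WHERE gpa > (SELECT AVG(gpa) FROM students)

Execution result:
name | gpa
Grace Miller | 3.23
David Williams | 2.92
Frank Jones | 3.04
Ivy Jones | 3.66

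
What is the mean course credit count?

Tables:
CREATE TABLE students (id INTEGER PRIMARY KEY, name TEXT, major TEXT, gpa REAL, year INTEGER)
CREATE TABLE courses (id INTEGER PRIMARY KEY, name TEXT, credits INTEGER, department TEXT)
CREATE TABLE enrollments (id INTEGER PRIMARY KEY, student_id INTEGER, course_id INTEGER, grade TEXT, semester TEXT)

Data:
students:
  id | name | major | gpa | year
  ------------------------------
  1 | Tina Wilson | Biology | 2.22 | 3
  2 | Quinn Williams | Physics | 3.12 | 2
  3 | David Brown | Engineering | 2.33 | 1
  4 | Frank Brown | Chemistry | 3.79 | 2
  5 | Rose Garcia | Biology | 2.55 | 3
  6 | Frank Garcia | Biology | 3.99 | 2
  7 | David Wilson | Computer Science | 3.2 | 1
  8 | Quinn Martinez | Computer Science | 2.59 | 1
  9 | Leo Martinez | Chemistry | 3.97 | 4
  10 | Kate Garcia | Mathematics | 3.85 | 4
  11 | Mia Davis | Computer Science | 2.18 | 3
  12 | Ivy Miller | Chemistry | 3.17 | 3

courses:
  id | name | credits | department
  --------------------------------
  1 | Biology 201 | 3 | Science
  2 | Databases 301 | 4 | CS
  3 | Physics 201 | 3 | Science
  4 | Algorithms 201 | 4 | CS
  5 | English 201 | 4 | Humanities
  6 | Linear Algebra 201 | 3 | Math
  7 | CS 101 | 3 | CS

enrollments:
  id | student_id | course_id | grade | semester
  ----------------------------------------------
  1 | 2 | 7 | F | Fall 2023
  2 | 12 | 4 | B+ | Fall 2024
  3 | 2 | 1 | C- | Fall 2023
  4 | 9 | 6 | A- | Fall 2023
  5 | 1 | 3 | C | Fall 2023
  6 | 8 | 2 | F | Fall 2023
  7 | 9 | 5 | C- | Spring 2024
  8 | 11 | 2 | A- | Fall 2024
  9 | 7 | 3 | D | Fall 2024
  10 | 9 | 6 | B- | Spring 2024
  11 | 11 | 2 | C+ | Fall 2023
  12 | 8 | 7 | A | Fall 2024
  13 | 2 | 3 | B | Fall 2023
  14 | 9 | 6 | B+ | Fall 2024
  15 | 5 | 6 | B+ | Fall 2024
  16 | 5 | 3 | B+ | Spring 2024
SELECT AVG(credits) FROM courses

Execution result:
3.43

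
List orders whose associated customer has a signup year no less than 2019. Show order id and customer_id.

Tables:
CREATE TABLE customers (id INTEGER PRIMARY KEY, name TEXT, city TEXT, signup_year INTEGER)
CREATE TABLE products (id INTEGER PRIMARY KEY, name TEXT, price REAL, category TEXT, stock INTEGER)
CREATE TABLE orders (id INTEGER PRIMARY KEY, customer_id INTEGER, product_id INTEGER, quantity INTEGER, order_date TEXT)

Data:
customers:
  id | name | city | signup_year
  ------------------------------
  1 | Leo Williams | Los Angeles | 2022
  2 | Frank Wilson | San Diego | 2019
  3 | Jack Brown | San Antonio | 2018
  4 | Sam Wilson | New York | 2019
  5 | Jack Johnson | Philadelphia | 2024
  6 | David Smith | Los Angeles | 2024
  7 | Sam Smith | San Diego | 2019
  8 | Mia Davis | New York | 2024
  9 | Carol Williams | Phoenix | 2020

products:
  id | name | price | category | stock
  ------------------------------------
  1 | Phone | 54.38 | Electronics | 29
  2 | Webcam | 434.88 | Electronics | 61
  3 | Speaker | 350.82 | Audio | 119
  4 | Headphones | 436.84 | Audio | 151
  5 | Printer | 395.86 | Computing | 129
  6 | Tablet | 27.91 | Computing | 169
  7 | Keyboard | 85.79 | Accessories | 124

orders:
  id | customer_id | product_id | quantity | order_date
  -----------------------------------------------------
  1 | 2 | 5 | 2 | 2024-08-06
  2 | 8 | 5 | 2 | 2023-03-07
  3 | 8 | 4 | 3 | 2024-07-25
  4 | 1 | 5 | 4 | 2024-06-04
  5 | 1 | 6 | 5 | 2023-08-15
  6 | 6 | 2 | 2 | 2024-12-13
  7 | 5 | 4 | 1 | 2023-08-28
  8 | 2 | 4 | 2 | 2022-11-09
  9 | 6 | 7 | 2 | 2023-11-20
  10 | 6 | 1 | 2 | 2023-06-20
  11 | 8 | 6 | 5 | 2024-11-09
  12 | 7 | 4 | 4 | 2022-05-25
SELECT id, customer_id FROM orders WHERE customer_id IN (SELECT id FROM customers WHERE signup_year >= 2019)

Execution result:
id | customer_id
1 | 2
2 | 8
3 | 8
4 | 1
5 | 1
6 | 6
7 | 5
8 | 2
9 | 6
10 | 6
11 | 8
12 | 7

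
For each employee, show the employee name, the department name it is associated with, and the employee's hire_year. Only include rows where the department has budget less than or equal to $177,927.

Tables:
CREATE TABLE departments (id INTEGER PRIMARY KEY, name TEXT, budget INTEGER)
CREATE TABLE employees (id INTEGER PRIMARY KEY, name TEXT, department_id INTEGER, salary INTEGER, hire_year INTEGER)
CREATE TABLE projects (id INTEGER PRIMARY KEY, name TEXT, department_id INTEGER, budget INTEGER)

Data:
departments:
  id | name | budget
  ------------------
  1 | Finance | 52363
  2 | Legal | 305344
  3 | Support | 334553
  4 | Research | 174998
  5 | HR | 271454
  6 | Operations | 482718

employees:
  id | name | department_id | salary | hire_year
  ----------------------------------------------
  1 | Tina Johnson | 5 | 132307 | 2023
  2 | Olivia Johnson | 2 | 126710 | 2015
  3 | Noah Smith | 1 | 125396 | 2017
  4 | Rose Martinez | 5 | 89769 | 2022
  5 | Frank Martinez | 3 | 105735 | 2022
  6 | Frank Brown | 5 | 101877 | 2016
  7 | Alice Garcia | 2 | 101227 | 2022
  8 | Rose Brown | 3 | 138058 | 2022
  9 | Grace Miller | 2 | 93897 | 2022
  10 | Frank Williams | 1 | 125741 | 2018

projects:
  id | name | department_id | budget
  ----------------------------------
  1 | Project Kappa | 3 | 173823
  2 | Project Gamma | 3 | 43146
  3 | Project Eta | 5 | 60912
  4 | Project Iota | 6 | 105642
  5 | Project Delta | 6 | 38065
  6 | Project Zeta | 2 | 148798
SELECT c.name, p.name AS department, c.hire_year FROM employees c JOIN departments p ON c.department_id = p.id WHERE p.budget <= 177927

Execution result:
name | department | hire_year
Noah Smith | Finance | 2017
Frank Williams | Finance | 2018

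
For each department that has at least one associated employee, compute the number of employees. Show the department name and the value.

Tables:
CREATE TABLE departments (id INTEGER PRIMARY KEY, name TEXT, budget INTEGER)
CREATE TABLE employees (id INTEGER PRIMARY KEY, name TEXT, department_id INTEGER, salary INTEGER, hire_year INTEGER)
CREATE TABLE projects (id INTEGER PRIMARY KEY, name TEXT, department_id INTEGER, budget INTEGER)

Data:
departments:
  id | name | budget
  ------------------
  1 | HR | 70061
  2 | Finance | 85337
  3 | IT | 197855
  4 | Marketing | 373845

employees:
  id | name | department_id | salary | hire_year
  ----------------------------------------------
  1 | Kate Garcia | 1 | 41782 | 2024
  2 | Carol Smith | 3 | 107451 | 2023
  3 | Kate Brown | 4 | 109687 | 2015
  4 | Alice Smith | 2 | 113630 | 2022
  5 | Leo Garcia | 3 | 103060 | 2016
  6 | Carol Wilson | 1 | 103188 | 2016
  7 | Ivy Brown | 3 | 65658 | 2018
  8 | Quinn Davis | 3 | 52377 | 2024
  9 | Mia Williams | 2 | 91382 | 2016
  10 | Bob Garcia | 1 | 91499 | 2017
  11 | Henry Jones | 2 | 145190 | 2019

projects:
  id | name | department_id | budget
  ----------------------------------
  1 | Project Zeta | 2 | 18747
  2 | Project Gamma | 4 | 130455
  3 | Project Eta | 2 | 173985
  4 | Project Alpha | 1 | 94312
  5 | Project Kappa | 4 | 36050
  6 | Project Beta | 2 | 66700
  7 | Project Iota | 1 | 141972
SELECT p.name, COUNT(*) AS n FROM employees c JOIN departments p ON c.department_id = p.id GROUP BY p.id, p.name

Execution result:
name | n
HR | 3
Finance | 3
IT | 4
Marketing | 1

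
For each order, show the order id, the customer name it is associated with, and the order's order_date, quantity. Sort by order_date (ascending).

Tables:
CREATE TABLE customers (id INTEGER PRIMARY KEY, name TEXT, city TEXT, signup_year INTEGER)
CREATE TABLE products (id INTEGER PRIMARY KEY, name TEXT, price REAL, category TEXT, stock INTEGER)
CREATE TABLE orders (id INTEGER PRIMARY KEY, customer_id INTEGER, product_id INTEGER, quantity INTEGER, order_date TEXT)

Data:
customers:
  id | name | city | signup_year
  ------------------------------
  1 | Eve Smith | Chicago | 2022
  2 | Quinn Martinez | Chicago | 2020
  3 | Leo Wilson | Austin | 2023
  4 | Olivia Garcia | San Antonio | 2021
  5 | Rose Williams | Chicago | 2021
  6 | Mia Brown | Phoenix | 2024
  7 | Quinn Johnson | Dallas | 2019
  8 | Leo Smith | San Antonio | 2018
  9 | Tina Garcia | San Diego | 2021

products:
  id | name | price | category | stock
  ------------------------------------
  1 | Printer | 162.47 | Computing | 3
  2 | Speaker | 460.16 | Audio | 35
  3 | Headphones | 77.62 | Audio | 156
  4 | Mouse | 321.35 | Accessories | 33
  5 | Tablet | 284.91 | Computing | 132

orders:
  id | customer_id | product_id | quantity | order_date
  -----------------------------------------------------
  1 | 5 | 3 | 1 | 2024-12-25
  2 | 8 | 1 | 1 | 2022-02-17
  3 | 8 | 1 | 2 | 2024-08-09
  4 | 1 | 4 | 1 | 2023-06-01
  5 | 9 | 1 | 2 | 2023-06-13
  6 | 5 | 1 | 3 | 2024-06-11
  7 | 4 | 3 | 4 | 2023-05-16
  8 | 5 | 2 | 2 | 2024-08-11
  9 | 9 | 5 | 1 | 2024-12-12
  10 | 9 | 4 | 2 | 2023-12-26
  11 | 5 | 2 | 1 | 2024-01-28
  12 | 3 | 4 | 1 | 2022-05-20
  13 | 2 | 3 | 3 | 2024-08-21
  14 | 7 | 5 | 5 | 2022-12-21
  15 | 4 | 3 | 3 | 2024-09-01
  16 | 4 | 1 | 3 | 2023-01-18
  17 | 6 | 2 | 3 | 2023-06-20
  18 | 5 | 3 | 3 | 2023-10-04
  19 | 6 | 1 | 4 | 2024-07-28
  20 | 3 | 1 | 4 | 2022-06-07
SELECT c.id, p.name AS customer, c.order_date, c.quantity FROM orders c JOIN customers p ON c.customer_id = p.id ORDER BY c.order_date ASC

Execution result:
id | customer | order_date | quantity
2 | Leo Smith | 2022-02-17 | 1
12 | Leo Wilson | 2022-05-20 | 1
20 | Leo Wilson | 2022-06-07 | 4
14 | Quinn Johnson | 2022-12-21 | 5
16 | Olivia Garcia | 2023-01-18 | 3
7 | Olivia Garcia | 2023-05-16 | 4
4 | Eve Smith | 2023-06-01 | 1
5 | Tina Garcia | 2023-06-13 | 2
17 | Mia Brown | 2023-06-20 | 3
18 | Rose Williams | 2023-10-04 | 3
10 | Tina Garcia | 2023-12-26 | 2
11 | Rose Williams | 2024-01-28 | 1
6 | Rose Williams | 2024-06-11 | 3
19 | Mia Brown | 2024-07-28 | 4
3 | Leo Smith | 2024-08-09 | 2
8 | Rose Williams | 2024-08-11 | 2
13 | Quinn Martinez | 2024-08-21 | 3
15 | Olivia Garcia | 2024-09-01 | 3
9 | Tina Garcia | 2024-12-12 | 1
1 | Rose Williams | 2024-12-25 | 1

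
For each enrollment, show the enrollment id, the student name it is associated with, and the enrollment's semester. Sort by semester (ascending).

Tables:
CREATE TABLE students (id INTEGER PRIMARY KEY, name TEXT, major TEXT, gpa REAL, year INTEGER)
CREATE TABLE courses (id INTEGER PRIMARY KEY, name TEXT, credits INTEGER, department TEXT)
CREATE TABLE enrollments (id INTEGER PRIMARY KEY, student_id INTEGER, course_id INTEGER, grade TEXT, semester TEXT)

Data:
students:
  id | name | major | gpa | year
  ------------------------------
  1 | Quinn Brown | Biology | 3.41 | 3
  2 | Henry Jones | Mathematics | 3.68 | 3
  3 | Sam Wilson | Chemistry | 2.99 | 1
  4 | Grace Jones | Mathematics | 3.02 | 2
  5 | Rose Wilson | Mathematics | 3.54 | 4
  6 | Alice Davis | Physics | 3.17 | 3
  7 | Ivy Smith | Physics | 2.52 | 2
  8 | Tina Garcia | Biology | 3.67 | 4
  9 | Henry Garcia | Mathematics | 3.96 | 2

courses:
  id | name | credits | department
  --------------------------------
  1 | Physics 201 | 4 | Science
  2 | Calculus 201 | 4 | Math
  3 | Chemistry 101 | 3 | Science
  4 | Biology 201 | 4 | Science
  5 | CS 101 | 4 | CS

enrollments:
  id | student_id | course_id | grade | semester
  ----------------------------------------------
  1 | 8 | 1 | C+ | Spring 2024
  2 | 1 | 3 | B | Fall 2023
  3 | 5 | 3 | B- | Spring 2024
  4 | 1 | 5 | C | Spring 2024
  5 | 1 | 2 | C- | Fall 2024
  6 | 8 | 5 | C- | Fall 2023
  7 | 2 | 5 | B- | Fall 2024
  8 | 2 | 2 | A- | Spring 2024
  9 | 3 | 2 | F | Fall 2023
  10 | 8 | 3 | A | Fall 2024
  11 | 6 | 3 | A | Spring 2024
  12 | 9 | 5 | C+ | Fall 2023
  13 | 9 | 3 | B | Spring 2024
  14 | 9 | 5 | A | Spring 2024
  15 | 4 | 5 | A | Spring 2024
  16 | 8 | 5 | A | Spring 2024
SELECT c.id, p.name AS student, c.semester FROM enrollments c JOIN students p ON c.student_id = p.id ORDER BY c.semester ASC

Execution result:
id | student | semester
2 | Quinn Brown | Fall 2023
6 | Tina Garcia | Fall 2023
9 | Sam Wilson | Fall 2023
12 | Henry Garcia | Fall 2023
5 | Quinn Brown | Fall 2024
7 | Henry Jones | Fall 2024
10 | Tina Garcia | Fall 2024
1 | Tina Garcia | Spring 2024
3 | Rose Wilson | Spring 2024
4 | Quinn Brown | Spring 2024
8 | Henry Jones | Spring 2024
11 | Alice Davis | Spring 2024
13 | Henry Garcia | Spring 2024
14 | Henry Garcia | Spring 2024
15 | Grace Jones | Spring 2024
16 | Tina Garcia | Spring 2024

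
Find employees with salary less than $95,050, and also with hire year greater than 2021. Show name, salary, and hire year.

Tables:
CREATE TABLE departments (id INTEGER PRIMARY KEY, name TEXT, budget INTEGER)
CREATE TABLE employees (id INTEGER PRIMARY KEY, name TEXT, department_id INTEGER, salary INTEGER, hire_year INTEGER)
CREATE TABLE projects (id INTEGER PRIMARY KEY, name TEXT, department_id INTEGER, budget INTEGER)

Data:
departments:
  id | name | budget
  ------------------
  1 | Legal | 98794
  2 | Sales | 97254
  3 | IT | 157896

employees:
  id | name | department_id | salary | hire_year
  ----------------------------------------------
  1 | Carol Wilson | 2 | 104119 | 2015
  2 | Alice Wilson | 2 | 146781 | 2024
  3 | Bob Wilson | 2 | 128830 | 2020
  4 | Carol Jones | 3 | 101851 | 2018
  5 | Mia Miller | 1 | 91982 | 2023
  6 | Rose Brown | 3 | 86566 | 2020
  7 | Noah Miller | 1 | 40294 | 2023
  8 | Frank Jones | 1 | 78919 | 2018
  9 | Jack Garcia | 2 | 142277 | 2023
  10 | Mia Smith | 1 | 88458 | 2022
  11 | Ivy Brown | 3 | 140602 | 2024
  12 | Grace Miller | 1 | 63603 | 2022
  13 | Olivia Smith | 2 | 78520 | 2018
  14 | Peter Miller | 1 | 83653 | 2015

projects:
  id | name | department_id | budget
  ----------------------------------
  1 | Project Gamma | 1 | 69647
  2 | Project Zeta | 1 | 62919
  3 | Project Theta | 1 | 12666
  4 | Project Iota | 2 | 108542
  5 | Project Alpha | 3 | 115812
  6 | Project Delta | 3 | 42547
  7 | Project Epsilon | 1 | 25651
SELECT name, salary, hire_year FROM employees WHERE salary < 95050 AND hire_year > 2021

Execution result:
name | salary | hire_year
Mia Miller | 91982 | 2023
Noah Miller | 40294 | 2023
Mia Smith | 88458 | 2022
Grace Miller | 63603 | 2022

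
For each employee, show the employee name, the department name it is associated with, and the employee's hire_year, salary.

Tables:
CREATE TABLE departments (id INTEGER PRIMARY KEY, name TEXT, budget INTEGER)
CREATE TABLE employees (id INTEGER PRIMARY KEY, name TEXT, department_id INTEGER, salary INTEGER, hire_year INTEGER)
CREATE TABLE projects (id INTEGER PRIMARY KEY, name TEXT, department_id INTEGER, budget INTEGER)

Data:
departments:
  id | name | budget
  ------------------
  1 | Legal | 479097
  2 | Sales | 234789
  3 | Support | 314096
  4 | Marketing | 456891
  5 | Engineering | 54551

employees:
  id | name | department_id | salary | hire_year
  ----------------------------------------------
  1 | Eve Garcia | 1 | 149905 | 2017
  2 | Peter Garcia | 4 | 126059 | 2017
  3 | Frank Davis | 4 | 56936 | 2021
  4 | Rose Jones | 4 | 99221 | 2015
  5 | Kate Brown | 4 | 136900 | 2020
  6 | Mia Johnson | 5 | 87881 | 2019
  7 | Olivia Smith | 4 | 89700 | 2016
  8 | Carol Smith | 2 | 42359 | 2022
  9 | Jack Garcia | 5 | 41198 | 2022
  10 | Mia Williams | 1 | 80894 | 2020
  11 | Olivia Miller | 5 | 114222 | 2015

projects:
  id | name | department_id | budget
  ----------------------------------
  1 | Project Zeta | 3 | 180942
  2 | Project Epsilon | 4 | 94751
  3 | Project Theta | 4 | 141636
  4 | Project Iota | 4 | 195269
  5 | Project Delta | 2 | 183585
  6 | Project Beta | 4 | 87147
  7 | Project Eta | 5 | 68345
SELECT c.name, p.name AS department, c.hire_year, c.salary FROM employees c JOIN departments p ON c.department_id = p.id

Execution result:
name | department | hire_year | salary
Eve Garcia | Legal | 2017 | 149905
Peter Garcia | Marketing | 2017 | 126059
Frank Davis | Marketing | 2021 | 56936
Rose Jones | Marketing | 2015 | 99221
Kate Brown | Marketing | 2020 | 136900
Mia Johnson | Engineering | 2019 | 87881
Olivia Smith | Marketing | 2016 | 89700
Carol Smith | Sales | 2022 | 42359
Jack Garcia | Engineering | 2022 | 41198
Mia Williams | Legal | 2020 | 80894
Olivia Miller | Engineering | 2015 | 114222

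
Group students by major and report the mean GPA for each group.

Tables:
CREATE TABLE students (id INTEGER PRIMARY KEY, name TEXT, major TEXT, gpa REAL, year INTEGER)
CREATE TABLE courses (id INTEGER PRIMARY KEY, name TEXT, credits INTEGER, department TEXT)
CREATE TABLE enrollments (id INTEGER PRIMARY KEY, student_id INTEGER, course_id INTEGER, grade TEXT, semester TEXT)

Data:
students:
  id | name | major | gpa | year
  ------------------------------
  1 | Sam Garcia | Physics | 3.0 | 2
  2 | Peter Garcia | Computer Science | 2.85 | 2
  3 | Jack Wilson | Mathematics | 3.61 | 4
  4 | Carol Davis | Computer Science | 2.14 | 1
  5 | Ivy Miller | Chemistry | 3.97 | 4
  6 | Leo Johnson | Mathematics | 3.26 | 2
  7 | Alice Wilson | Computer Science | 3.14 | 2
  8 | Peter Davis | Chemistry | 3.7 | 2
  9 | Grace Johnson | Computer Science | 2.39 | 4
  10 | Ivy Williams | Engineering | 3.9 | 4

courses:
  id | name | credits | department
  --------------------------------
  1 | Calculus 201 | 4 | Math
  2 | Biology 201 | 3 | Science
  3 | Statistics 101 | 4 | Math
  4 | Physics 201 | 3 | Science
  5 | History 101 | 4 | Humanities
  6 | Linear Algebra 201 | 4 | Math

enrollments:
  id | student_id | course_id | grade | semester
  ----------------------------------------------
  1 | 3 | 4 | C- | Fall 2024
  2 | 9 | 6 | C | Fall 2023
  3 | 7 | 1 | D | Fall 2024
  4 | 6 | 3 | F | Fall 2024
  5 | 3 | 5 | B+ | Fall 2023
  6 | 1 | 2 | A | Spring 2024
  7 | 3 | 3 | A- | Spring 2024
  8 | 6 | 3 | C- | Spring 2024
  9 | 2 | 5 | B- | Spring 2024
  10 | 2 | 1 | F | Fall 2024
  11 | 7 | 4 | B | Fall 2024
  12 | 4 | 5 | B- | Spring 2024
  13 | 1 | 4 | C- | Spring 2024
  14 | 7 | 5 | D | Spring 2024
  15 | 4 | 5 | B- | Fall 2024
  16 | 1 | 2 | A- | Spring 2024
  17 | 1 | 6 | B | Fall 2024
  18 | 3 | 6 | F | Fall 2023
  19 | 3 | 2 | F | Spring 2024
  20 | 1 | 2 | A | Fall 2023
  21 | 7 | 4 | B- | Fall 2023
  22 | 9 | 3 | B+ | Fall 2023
SELECT major, AVG(gpa) AS avg_gpa FROM students GROUP BY major

Execution result:
major | avg_gpa
Chemistry | 3.84
Computer Science | 2.63
Engineering | 3.90
Mathematics | 3.44
Physics | 3.00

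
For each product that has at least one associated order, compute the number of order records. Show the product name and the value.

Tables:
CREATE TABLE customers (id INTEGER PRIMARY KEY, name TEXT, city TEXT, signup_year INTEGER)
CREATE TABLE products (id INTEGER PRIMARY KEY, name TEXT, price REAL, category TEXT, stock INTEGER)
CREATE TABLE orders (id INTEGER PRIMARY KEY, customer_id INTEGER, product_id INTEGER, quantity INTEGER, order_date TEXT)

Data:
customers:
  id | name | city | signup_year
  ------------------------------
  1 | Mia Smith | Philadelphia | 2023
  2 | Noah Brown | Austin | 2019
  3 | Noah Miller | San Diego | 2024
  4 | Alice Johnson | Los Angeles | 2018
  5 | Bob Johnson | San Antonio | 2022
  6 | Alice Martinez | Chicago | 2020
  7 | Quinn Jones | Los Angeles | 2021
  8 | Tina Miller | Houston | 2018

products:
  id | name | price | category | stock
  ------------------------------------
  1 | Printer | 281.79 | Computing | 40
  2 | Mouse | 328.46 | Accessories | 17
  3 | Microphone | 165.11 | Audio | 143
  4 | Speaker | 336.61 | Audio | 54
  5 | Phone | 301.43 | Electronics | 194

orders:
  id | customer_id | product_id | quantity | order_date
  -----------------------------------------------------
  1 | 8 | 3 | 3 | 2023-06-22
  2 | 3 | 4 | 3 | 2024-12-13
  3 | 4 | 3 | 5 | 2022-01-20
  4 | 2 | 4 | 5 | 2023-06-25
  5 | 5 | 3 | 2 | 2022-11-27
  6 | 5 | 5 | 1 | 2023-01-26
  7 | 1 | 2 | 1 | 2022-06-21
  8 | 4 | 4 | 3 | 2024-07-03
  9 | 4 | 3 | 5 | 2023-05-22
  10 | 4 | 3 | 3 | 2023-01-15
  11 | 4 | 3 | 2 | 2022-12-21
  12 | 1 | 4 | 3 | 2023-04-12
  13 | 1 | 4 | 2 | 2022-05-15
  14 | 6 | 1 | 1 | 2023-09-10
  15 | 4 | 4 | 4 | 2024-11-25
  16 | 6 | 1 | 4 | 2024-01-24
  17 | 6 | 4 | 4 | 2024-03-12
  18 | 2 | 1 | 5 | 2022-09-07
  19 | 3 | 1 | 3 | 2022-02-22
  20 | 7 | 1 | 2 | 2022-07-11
SELECT p.name, COUNT(*) AS n FROM orders c JOIN products p ON c.product_id = p.id GROUP BY p.id, p.name

Execution result:
name | n
Printer | 5
Mouse | 1
Microphone | 6
Speaker | 7
Phone | 1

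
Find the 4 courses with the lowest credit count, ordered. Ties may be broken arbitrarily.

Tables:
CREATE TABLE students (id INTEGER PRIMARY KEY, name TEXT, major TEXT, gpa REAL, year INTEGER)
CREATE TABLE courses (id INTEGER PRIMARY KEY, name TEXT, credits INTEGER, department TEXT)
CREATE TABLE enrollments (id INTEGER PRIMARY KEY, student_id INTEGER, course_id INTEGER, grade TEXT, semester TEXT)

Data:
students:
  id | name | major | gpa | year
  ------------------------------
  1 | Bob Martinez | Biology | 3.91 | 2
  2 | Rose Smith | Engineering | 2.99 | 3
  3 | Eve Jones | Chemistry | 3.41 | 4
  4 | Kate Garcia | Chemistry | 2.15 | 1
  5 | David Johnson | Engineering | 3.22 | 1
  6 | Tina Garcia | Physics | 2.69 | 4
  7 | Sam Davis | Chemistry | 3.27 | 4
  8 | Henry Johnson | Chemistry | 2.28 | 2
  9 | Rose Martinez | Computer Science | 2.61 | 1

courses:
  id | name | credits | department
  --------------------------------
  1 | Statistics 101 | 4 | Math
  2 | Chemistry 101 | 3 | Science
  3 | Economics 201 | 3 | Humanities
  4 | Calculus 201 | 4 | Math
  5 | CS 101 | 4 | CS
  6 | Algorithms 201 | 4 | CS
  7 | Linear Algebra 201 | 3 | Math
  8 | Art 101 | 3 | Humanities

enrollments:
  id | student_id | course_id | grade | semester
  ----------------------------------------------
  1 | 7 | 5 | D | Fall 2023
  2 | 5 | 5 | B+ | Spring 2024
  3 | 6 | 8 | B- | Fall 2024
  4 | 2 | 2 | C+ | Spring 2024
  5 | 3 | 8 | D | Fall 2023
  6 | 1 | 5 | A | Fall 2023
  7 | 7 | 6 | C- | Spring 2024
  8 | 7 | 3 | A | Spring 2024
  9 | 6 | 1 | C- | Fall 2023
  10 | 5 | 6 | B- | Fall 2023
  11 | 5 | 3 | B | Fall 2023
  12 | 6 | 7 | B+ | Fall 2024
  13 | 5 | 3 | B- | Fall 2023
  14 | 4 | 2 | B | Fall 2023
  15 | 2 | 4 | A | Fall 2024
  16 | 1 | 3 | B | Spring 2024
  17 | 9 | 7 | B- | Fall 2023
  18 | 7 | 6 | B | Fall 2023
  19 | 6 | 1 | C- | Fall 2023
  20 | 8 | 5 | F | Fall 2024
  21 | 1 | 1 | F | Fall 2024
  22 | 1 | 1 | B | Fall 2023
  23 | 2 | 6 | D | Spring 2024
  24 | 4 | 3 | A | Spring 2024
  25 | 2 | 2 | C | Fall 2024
SELECT name, credits FROM courses ORDER BY credits ASC LIMIT 4

Execution result:
name | credits
Chemistry 101 | 3
Economics 201 | 3
Linear Algebra 201 | 3
Art 101 | 3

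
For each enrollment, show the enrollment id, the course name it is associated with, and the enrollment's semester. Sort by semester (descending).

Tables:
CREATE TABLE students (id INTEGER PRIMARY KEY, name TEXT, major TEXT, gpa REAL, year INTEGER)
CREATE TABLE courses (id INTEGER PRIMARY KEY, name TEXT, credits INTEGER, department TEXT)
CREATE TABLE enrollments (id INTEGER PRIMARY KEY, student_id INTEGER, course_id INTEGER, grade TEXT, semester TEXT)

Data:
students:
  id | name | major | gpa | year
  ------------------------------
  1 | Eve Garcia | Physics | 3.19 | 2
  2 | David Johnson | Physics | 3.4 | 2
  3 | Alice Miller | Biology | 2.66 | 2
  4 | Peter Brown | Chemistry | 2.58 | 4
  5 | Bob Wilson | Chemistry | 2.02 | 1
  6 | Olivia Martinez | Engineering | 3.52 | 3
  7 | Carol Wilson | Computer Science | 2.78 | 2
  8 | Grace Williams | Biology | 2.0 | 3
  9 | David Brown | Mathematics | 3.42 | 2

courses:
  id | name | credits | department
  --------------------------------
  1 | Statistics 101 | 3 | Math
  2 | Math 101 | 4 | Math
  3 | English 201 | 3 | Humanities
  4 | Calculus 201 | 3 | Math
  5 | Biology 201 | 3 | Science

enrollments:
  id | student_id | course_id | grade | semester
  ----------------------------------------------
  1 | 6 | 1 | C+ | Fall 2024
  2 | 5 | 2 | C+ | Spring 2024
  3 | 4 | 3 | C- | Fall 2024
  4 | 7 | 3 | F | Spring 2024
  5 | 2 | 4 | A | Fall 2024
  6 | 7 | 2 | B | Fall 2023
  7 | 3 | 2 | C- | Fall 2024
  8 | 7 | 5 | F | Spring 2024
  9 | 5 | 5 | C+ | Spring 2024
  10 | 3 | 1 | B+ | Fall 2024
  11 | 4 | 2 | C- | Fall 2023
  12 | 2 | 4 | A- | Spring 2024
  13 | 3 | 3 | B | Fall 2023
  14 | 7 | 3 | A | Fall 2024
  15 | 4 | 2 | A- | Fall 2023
SELECT c.id, p.name AS course, c.semester FROM enrollments c JOIN courses p ON c.course_id = p.id ORDER BY c.semester DESC

Execution result:
id | course | semester
2 | Math 101 | Spring 2024
4 | English 201 | Spring 2024
8 | Biology 201 | Spring 2024
9 | Biology 201 | Spring 2024
12 | Calculus 201 | Spring 2024
1 | Statistics 101 | Fall 2024
3 | English 201 | Fall 2024
5 | Calculus 201 | Fall 2024
7 | Math 101 | Fall 2024
10 | Statistics 101 | Fall 2024
14 | English 201 | Fall 2024
6 | Math 101 | Fall 2023
11 | Math 101 | Fall 2023
13 | English 201 | Fall 2023
15 | Math 101 | Fall 2023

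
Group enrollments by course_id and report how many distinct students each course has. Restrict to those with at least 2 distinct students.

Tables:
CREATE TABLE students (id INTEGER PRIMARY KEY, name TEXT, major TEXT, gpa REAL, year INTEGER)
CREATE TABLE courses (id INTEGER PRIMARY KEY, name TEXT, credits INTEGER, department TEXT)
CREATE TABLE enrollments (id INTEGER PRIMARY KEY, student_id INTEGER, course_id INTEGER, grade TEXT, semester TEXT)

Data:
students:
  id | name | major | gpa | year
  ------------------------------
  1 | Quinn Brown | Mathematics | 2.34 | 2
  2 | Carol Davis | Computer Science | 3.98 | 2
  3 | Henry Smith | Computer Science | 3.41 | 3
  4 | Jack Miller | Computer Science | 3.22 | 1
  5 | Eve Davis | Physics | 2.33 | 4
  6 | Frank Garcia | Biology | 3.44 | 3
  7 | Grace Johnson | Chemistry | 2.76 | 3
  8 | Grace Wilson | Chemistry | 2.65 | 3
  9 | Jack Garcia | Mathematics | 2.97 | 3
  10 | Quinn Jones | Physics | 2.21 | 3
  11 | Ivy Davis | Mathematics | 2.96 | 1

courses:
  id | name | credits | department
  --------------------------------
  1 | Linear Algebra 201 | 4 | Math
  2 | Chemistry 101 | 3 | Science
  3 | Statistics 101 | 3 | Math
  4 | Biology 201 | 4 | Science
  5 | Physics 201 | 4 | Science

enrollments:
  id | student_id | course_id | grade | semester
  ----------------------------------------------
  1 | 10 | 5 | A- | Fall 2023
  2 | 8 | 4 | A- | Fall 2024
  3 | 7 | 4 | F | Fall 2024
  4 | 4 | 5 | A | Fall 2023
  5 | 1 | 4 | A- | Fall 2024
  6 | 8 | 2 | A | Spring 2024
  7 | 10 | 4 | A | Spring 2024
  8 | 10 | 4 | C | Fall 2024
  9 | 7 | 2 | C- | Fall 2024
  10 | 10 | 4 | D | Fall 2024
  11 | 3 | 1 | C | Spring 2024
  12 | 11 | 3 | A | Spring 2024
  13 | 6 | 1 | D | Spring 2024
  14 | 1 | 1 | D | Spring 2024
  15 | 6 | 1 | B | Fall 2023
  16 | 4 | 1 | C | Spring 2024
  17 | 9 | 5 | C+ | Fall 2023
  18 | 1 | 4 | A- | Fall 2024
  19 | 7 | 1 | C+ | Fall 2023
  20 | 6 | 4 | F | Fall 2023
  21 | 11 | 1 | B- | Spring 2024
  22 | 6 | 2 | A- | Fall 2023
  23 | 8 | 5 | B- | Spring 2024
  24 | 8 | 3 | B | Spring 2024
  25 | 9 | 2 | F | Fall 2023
SELECT course_id, COUNT(DISTINCT student_id) AS distinct_student_count FROM enrollments GROUP BY course_id HAVING COUNT(DISTINCT student_id) >= 2

Execution result:
course_id | distinct_student_count
1 | 6
2 | 4
3 | 2
4 | 5
5 | 4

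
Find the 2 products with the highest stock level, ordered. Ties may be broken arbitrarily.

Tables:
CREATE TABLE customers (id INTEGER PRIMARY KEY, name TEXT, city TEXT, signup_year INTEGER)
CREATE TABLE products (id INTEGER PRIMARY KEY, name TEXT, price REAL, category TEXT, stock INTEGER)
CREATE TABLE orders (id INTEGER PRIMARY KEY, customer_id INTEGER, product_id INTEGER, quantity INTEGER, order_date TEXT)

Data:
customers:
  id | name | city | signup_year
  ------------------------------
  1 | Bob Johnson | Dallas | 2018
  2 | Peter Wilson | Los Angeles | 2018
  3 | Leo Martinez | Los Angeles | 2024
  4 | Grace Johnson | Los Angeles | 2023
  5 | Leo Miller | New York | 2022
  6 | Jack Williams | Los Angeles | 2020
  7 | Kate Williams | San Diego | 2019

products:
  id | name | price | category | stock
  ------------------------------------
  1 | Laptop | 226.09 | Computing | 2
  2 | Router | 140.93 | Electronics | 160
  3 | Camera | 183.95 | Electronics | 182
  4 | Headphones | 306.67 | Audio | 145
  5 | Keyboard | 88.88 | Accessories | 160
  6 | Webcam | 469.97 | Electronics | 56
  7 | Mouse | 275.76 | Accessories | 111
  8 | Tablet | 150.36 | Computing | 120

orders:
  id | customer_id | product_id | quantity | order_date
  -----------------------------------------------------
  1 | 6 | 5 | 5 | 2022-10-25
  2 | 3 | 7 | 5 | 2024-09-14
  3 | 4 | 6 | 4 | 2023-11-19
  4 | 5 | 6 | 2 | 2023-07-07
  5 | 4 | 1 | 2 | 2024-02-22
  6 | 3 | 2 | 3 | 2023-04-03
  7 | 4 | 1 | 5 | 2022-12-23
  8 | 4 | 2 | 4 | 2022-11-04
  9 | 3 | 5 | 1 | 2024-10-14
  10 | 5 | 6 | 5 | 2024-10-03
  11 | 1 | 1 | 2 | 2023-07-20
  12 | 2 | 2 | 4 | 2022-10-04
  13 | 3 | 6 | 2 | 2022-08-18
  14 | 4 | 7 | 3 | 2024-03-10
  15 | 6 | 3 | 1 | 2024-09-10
SELECT name, stock FROM products ORDER BY stock DESC LIMIT 2

Execution result:
name | stock
Camera | 182
Router | 160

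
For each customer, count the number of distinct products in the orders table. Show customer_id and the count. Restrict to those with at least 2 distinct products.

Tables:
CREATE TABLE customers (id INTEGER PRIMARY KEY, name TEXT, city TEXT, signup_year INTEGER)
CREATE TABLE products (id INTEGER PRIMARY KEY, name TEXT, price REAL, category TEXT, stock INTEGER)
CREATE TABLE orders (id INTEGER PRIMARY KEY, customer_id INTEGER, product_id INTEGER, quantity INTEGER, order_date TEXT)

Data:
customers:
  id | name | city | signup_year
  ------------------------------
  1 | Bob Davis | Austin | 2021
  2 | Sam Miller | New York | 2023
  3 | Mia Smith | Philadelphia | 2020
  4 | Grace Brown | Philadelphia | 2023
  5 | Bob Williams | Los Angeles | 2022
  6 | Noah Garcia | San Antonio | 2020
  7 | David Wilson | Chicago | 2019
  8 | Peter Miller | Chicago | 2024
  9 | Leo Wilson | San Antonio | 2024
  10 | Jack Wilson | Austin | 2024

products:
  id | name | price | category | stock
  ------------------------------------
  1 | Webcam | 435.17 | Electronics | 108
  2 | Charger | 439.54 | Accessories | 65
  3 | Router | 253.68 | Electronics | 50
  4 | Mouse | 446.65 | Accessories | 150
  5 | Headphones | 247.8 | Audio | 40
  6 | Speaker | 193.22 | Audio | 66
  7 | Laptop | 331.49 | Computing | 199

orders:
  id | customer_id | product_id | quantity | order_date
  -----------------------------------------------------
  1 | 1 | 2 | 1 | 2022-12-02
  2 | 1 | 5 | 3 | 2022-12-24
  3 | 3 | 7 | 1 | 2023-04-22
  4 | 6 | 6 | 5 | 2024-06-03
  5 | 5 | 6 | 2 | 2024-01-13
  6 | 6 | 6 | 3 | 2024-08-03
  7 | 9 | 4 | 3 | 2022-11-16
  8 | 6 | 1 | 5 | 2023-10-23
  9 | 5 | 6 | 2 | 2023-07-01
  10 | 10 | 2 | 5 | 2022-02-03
SELECT customer_id, COUNT(DISTINCT product_id) AS distinct_product_count FROM orders GROUP BY customer_id HAVING COUNT(DISTINCT product_id) >= 2

Execution result:
customer_id | distinct_product_count
1 | 2
6 | 2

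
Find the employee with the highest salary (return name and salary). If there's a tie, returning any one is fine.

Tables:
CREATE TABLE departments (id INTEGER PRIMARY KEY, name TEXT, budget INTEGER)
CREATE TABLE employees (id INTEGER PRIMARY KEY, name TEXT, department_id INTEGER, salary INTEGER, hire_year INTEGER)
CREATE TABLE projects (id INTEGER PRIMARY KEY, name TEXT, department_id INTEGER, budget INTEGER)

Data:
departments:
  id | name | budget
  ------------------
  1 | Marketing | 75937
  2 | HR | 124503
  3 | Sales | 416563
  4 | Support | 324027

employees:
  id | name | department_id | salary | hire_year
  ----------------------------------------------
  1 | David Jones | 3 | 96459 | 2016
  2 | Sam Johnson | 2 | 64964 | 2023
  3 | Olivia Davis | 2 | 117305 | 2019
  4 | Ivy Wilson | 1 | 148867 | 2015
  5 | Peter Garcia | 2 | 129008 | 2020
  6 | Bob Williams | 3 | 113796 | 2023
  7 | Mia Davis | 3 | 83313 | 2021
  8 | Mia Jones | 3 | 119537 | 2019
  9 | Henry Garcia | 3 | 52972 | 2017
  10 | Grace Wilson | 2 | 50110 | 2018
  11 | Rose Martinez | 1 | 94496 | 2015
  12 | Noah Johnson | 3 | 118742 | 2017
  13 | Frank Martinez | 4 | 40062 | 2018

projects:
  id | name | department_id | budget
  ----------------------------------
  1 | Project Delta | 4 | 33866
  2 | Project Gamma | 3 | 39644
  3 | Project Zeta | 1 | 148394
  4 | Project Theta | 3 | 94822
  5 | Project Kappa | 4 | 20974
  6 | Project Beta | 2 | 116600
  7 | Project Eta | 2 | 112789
SELECT name, salary FROM employees ORDER BY salary DESC LIMIT 1

Execution result:
name | salary
Ivy Wilson | 148867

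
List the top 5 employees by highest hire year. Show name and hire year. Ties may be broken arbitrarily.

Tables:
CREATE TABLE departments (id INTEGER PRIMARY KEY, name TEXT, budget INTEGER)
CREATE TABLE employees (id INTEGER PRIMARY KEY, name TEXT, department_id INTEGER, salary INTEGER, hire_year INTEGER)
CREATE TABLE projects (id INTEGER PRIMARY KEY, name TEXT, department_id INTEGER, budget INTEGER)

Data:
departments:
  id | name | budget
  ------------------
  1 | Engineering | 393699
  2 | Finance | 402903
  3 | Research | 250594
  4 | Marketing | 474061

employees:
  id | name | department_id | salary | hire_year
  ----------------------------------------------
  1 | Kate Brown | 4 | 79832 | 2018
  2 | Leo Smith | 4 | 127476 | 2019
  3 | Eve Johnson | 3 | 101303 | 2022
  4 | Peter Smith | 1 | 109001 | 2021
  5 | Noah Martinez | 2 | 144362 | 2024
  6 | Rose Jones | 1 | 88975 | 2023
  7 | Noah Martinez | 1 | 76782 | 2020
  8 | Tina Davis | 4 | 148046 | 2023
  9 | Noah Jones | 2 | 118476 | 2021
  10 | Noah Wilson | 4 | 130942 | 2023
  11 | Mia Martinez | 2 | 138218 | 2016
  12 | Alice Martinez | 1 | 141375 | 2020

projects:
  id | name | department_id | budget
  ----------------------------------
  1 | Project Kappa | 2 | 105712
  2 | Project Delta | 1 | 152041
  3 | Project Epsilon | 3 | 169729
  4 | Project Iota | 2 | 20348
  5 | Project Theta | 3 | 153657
SELECT name, hire_year FROM employees ORDER BY hire_year DESC LIMIT 5

Execution result:
name | hire_year
Noah Martinez | 2024
Rose Jones | 2023
Tina Davis | 2023
Noah Wilson | 2023
Eve Johnson | 2022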